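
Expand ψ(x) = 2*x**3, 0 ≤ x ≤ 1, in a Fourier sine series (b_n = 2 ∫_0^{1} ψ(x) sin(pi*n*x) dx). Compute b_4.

(3/8 - pi**2)/pi**3

b_4 = 2 ∫_0^{1} (2*x**3) sin(4*pi*x) dx.
Integrating by parts three times (tabular method), an antiderivative of (2*x**3) sin(4*pi*x) is -x**3*cos(4*pi*x)/(2*pi) + 3*x**2*sin(4*pi*x)/(8*pi**2) + 3*x*cos(4*pi*x)/(16*pi**3) - 3*sin(4*pi*x)/(64*pi**4); evaluating from 0 to 1: ∫_{0}^{1} (2*x**3) sin(4*pi*x) dx = ((3 - 8*pi**2)/(16*pi**3)) - (0) = (3 - 8*pi**2)/(16*pi**3).
Hence b_4 = 2·((3 - 8*pi**2)/(16*pi**3)) = (3/8 - pi**2)/pi**3.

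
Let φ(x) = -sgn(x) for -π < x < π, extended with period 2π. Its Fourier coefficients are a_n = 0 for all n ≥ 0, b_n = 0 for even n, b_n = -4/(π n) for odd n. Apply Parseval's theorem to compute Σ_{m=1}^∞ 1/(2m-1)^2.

pi**2/8

Parseval: Σ b_n^2 = (1/π) ∫_{-π}^{π} φ(x)^2 dx = 2.
Only odd n contribute, with b_n^2 = 16/(π^2 n^2), so Σ_{m≥1} 1/(2m-1)^2 = π^2·(2)/16 = pi**2/8.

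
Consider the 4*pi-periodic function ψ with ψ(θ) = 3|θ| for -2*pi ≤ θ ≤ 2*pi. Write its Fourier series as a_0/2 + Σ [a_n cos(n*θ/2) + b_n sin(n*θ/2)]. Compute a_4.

0

a_4 = (1/(2*pi)) ∫_{-2*pi}^{2*pi} ψ(θ) cos(2*θ) dθ.
ψ is even and cos(2*θ) is even, so the integrand is even and a_4 = 1/pi ∫_0^{2*pi} ψ(θ) cos(2*θ) dθ.
Integrating by parts (boundary term plus one more integral), an antiderivative of (3*θ) cos(2*θ) is 3*θ*sin(2*θ)/2 + 3*cos(2*θ)/4; evaluating from 0 to 2*pi: ∫_{0}^{2*pi} (3*θ) cos(2*θ) dθ = (3/4) - (3/4) = 0.
Hence a_4 = (1/pi)·(0) = 0.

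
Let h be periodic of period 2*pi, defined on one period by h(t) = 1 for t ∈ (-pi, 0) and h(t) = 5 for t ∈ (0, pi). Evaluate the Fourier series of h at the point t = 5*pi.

t = 5*pi differs from t = pi by 2 full period(s), and the series is 2*pi-periodic.
At t = pi the one-sided limits are h(pi^-) = 5 and h(pi^+) = 1.
By Dirichlet's theorem the series converges to their average, [(5) + (1)]/2 = 3.

3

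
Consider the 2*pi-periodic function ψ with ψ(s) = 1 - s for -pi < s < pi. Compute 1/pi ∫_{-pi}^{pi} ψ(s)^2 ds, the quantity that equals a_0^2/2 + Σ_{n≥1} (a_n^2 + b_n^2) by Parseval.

1/pi ∫_{-pi}^{pi} ψ(s)^2 ds = 1/pi · (2*pi*(3 + pi**2)/3) = 2 + 2*pi**2/3.

2 + 2*pi**2/3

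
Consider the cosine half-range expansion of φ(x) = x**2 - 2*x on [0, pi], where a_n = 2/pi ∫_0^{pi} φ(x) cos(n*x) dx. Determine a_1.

-4 + 8/pi

a_1 = 2/pi ∫_0^{pi} (x**2 - 2*x) cos(x) dx.
Integrating by parts twice (tabular method), an antiderivative of (x**2 - 2*x) cos(x) is x**2*sin(x) - 2*x*sin(x) + 2*x*cos(x) - 2*sin(x) - 2*cos(x); evaluating from 0 to pi: ∫_{0}^{pi} (x**2 - 2*x) cos(x) dx = (2 - 2*pi) - (-2) = 4 - 2*pi.
Hence a_1 = (2/pi)·(4 - 2*pi) = -4 + 8/pi.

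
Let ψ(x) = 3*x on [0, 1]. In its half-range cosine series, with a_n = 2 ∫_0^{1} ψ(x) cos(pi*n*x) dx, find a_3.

-4/(3*pi**2)

a_3 = 2 ∫_0^{1} (3*x) cos(3*pi*x) dx.
Integrating by parts (boundary term plus one more integral), an antiderivative of (3*x) cos(3*pi*x) is x*sin(3*pi*x)/pi + cos(3*pi*x)/(3*pi**2); evaluating from 0 to 1: ∫_{0}^{1} (3*x) cos(3*pi*x) dx = (-1/(3*pi**2)) - (1/(3*pi**2)) = -2/(3*pi**2).
Hence a_3 = 2·(-2/(3*pi**2)) = -4/(3*pi**2).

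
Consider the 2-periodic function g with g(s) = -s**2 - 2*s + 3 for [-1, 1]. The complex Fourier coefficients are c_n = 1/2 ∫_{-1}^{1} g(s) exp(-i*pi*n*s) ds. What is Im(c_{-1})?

-2/pi

Since g is real-valued, Im(c_{-1}) = -1/2 ∫_{-1}^{1} g(s) sin(-pi*s) ds = b_{1}/2.
Integrating by parts twice (tabular method), an antiderivative of (-s**2 - 2*s + 3) sin(-pi*s) is -s**2*cos(pi*s)/pi + 2*s*sin(pi*s)/pi**2 - 2*s*cos(pi*s)/pi + 2*sin(pi*s)/pi**2 + 2*cos(pi*s)/pi**3 + 3*cos(pi*s)/pi; evaluating from -1 to 1: ∫_{-1}^{1} (-s**2 - 2*s + 3) sin(-pi*s) ds = (-2/pi**3) - (-4/pi - 2/pi**3) = 4/pi.
Hence Im(c_{-1}) = (-1/2)·(4/pi) = -2/pi.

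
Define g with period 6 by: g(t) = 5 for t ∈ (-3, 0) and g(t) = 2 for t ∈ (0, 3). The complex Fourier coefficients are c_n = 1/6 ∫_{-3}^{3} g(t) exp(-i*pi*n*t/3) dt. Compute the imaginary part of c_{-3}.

Since g is real-valued, Im(c_{-3}) = -1/6 ∫_{-3}^{3} g(t) sin(-pi*t) dt = b_{3}/2.
Split the integral at the breakpoints.
Directly, an antiderivative of (5) sin(-pi*t) is 5*cos(pi*t)/pi; evaluating from -3 to 0: ∫_{-3}^{0} (5) sin(-pi*t) dt = (5/pi) - (-5/pi) = 10/pi.
Directly, an antiderivative of (2) sin(-pi*t) is 2*cos(pi*t)/pi; evaluating from 0 to 3: ∫_{0}^{3} (2) sin(-pi*t) dt = (-2/pi) - (2/pi) = -4/pi.
So ∫_{-3}^{3} g(t) sin(-pi*t) dt = 6/pi.
Hence Im(c_{-3}) = (-1/6)·(6/pi) = -1/pi.

-1/pi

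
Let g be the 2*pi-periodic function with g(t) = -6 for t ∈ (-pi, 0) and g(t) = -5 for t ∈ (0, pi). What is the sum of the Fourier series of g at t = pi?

-11/2

t = pi differs from t = -pi by 1 full period(s), and the series is 2*pi-periodic.
At t = -pi the one-sided limits are g(-pi^-) = -5 and g(-pi^+) = -6.
By Dirichlet's theorem the series converges to their average, [(-5) + (-6)]/2 = -11/2.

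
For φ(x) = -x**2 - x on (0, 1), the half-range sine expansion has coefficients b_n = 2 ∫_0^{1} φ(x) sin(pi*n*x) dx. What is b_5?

4*(2 - 25*pi**2)/(125*pi**3)

b_5 = 2 ∫_0^{1} (-x**2 - x) sin(5*pi*x) dx.
Integrating by parts twice (tabular method), an antiderivative of (-x**2 - x) sin(5*pi*x) is x**2*cos(5*pi*x)/(5*pi) - 2*x*sin(5*pi*x)/(25*pi**2) + x*cos(5*pi*x)/(5*pi) - sin(5*pi*x)/(25*pi**2) - 2*cos(5*pi*x)/(125*pi**3); evaluating from 0 to 1: ∫_{0}^{1} (-x**2 - x) sin(5*pi*x) dx = (2*(1 - 25*pi**2)/(125*pi**3)) - (-2/(125*pi**3)) = 2*(2 - 25*pi**2)/(125*pi**3).
Hence b_5 = 2·(2*(2 - 25*pi**2)/(125*pi**3)) = 4*(2 - 25*pi**2)/(125*pi**3).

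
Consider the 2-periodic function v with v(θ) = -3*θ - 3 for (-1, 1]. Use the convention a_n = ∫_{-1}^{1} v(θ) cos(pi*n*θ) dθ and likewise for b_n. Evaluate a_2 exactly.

a_2 = ∫_{-1}^{1} v(θ) cos(2*pi*θ) dθ.
Integrating by parts (boundary term plus one more integral), an antiderivative of (-3*θ - 3) cos(2*pi*θ) is -3*θ*sin(2*pi*θ)/(2*pi) - 3*sin(2*pi*θ)/(2*pi) - 3*cos(2*pi*θ)/(4*pi**2); evaluating from -1 to 1: ∫_{-1}^{1} (-3*θ - 3) cos(2*pi*θ) dθ = (-3/(4*pi**2)) - (-3/(4*pi**2)) = 0.
Hence a_2 = 0.

0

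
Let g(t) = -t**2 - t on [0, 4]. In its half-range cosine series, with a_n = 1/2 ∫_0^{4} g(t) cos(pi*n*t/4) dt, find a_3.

80/(9*pi**2)

a_3 = 1/2 ∫_0^{4} (-t**2 - t) cos(3*pi*t/4) dt.
Integrating by parts twice (tabular method), an antiderivative of (-t**2 - t) cos(3*pi*t/4) is -4*t**2*sin(3*pi*t/4)/(3*pi) - 4*t*sin(3*pi*t/4)/(3*pi) - 32*t*cos(3*pi*t/4)/(9*pi**2) + 128*sin(3*pi*t/4)/(27*pi**3) - 16*cos(3*pi*t/4)/(9*pi**2); evaluating from 0 to 4: ∫_{0}^{4} (-t**2 - t) cos(3*pi*t/4) dt = (16/pi**2) - (-16/(9*pi**2)) = 160/(9*pi**2).
Hence a_3 = (1/2)·(160/(9*pi**2)) = 80/(9*pi**2).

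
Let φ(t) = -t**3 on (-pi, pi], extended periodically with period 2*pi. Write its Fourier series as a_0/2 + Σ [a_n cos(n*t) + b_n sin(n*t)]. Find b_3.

4/9 - 2*pi**2/3

b_3 = 1/pi ∫_{-pi}^{pi} φ(t) sin(3*t) dt.
φ is odd and sin(3*t) is odd, so the integrand is even and b_3 = 2/pi ∫_0^{pi} φ(t) sin(3*t) dt.
Integrating by parts three times (tabular method), an antiderivative of (-t**3) sin(3*t) is t**3*cos(3*t)/3 - t**2*sin(3*t)/3 - 2*t*cos(3*t)/9 + 2*sin(3*t)/27; evaluating from 0 to pi: ∫_{0}^{pi} (-t**3) sin(3*t) dt = (pi*(2 - 3*pi**2)/9) - (0) = pi*(2 - 3*pi**2)/9.
Hence b_3 = (2/pi)·(pi*(2 - 3*pi**2)/9) = 4/9 - 2*pi**2/3.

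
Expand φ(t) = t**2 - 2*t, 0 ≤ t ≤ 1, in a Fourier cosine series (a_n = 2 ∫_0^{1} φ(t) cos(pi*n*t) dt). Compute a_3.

a_3 = 2 ∫_0^{1} (t**2 - 2*t) cos(3*pi*t) dt.
Integrating by parts twice (tabular method), an antiderivative of (t**2 - 2*t) cos(3*pi*t) is t**2*sin(3*pi*t)/(3*pi) - 2*t*sin(3*pi*t)/(3*pi) + 2*t*cos(3*pi*t)/(9*pi**2) - 2*sin(3*pi*t)/(27*pi**3) - 2*cos(3*pi*t)/(9*pi**2); evaluating from 0 to 1: ∫_{0}^{1} (t**2 - 2*t) cos(3*pi*t) dt = (0) - (-2/(9*pi**2)) = 2/(9*pi**2).
Hence a_3 = 2·(2/(9*pi**2)) = 4/(9*pi**2).

4/(9*pi**2)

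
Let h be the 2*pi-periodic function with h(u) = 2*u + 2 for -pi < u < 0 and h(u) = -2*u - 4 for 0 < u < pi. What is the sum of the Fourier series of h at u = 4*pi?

-1

u = 4*pi differs from u = 0 by 2 full period(s), and the series is 2*pi-periodic.
At u = 0 the one-sided limits are h(0^-) = 2 and h(0^+) = -4.
By Dirichlet's theorem the series converges to their average, [(2) + (-4)]/2 = -1.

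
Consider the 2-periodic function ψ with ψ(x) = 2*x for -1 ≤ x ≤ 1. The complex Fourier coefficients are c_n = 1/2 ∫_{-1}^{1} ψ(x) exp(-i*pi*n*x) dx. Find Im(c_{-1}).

Since ψ is real-valued, Im(c_{-1}) = -1/2 ∫_{-1}^{1} ψ(x) sin(-pi*x) dx = b_{1}/2.
ψ is odd and sin(-pi*x) is odd, so the integrand is even: ∫_{-1}^{1} ψ(x) sin(-pi*x) dx = 2∫_0^{1} ψ(x) sin(-pi*x) dx.
Integrating by parts (boundary term plus one more integral), an antiderivative of (2*x) sin(-pi*x) is 2*x*cos(pi*x)/pi - 2*sin(pi*x)/pi**2; evaluating from 0 to 1: ∫_{0}^{1} (2*x) sin(-pi*x) dx = (-2/pi) - (0) = -2/pi.
So ∫_{-1}^{1} ψ(x) sin(-pi*x) dx = -4/pi.
Hence Im(c_{-1}) = (-1/2)·(-4/pi) = 2/pi.

2/pi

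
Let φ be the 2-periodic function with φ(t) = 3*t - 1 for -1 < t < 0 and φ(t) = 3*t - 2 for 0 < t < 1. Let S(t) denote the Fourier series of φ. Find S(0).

At t = 0 the one-sided limits are φ(0^-) = -1 and φ(0^+) = -2.
By Dirichlet's theorem the series converges to their average, [(-1) + (-2)]/2 = -3/2.

-3/2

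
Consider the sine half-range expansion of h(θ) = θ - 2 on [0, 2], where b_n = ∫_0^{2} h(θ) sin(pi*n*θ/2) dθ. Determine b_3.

b_3 = ∫_0^{2} (θ - 2) sin(3*pi*θ/2) dθ.
Integrating by parts (boundary term plus one more integral), an antiderivative of (θ - 2) sin(3*pi*θ/2) is -2*θ*cos(3*pi*θ/2)/(3*pi) + 4*sin(3*pi*θ/2)/(9*pi**2) + 4*cos(3*pi*θ/2)/(3*pi); evaluating from 0 to 2: ∫_{0}^{2} (θ - 2) sin(3*pi*θ/2) dθ = (0) - (4/(3*pi)) = -4/(3*pi).
Hence b_3 = -4/(3*pi).

-4/(3*pi)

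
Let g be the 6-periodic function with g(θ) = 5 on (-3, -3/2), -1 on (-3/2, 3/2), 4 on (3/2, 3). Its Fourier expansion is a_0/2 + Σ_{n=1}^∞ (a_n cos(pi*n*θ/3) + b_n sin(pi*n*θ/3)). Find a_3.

11/(3*pi)

a_3 = 1/3 ∫_{-3}^{3} g(θ) cos(pi*θ) dθ.
Split the integral at the breakpoints.
Directly, an antiderivative of (5) cos(pi*θ) is 5*sin(pi*θ)/pi; evaluating from -3 to -3/2: ∫_{-3}^{-3/2} (5) cos(pi*θ) dθ = (5/pi) - (0) = 5/pi.
Directly, an antiderivative of (-1) cos(pi*θ) is -sin(pi*θ)/pi; evaluating from -3/2 to 3/2: ∫_{-3/2}^{3/2} (-1) cos(pi*θ) dθ = (1/pi) - (-1/pi) = 2/pi.
Directly, an antiderivative of (4) cos(pi*θ) is 4*sin(pi*θ)/pi; evaluating from 3/2 to 3: ∫_{3/2}^{3} (4) cos(pi*θ) dθ = (0) - (-4/pi) = 4/pi.
Summing the pieces and multiplying by (1/3) gives a_3 = 11/(3*pi).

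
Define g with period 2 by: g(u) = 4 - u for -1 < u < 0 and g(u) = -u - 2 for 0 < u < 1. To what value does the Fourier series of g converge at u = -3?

u = -3 differs from u = -1 by -1 full period(s), and the series is 2-periodic.
At u = -1 the one-sided limits are g(-1^-) = -3 and g(-1^+) = 5.
By Dirichlet's theorem the series converges to their average, [(-3) + (5)]/2 = 1.

1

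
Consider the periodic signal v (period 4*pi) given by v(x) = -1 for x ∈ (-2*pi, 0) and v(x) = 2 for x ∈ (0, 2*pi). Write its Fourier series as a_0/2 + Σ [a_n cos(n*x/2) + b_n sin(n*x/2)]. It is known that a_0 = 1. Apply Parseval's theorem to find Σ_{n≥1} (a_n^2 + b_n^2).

9/2

Parseval: a_0^2/2 + Σ_{n≥1} (a_n^2+b_n^2) = (1/(2*pi)) ∫_{-2*pi}^{2*pi} v(x)^2 dx = 5.
Subtract a_0^2/2 = 1/2: Σ (a_n^2+b_n^2) = 9/2.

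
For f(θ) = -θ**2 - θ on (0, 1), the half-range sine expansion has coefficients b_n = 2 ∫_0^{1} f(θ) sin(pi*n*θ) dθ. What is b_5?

4*(2 - 25*pi**2)/(125*pi**3)

b_5 = 2 ∫_0^{1} (-θ**2 - θ) sin(5*pi*θ) dθ.
Integrating by parts twice (tabular method), an antiderivative of (-θ**2 - θ) sin(5*pi*θ) is θ**2*cos(5*pi*θ)/(5*pi) - 2*θ*sin(5*pi*θ)/(25*pi**2) + θ*cos(5*pi*θ)/(5*pi) - sin(5*pi*θ)/(25*pi**2) - 2*cos(5*pi*θ)/(125*pi**3); evaluating from 0 to 1: ∫_{0}^{1} (-θ**2 - θ) sin(5*pi*θ) dθ = (2*(1 - 25*pi**2)/(125*pi**3)) - (-2/(125*pi**3)) = 2*(2 - 25*pi**2)/(125*pi**3).
Hence b_5 = 2·(2*(2 - 25*pi**2)/(125*pi**3)) = 4*(2 - 25*pi**2)/(125*pi**3).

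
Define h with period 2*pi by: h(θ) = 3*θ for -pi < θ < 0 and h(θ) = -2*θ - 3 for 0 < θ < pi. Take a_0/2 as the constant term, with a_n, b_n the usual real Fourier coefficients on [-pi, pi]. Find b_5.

b_5 = 1/pi ∫_{-pi}^{pi} h(θ) sin(5*θ) dθ.
Split the integral at the breakpoints.
Integrating by parts (boundary term plus one more integral), an antiderivative of (3*θ) sin(5*θ) is -3*θ*cos(5*θ)/5 + 3*sin(5*θ)/25; evaluating from -pi to 0: ∫_{-pi}^{0} (3*θ) sin(5*θ) dθ = (0) - (-3*pi/5) = 3*pi/5.
Integrating by parts (boundary term plus one more integral), an antiderivative of (-2*θ - 3) sin(5*θ) is 2*θ*cos(5*θ)/5 - 2*sin(5*θ)/25 + 3*cos(5*θ)/5; evaluating from 0 to pi: ∫_{0}^{pi} (-2*θ - 3) sin(5*θ) dθ = (-2*pi/5 - 3/5) - (3/5) = -2*pi/5 - 6/5.
Summing the pieces and multiplying by (1/pi) gives b_5 = (-6 + pi)/(5*pi).

(-6 + pi)/(5*pi)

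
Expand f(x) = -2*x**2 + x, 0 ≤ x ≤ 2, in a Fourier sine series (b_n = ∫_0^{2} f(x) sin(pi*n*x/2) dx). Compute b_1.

b_1 = ∫_0^{2} (-2*x**2 + x) sin(pi*x/2) dx.
Integrating by parts twice (tabular method), an antiderivative of (-2*x**2 + x) sin(pi*x/2) is 4*x**2*cos(pi*x/2)/pi - 16*x*sin(pi*x/2)/pi**2 - 2*x*cos(pi*x/2)/pi + 4*sin(pi*x/2)/pi**2 - 32*cos(pi*x/2)/pi**3; evaluating from 0 to 2: ∫_{0}^{2} (-2*x**2 + x) sin(pi*x/2) dx = (-12/pi + 32/pi**3) - (-32/pi**3) = -12/pi + 64/pi**3.
Hence b_1 = -12/pi + 64/pi**3.

-12/pi + 64/pi**3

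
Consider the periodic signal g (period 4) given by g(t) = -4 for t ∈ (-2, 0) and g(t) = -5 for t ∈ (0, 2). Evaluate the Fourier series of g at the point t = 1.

-5

g is continuous at t = 1 with value -5, so the series converges to -5 there.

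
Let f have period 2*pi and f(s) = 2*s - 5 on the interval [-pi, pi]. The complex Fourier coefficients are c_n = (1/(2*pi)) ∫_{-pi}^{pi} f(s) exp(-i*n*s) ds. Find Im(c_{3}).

-2/3

Since f is real-valued, Im(c_{3}) = -(1/(2*pi)) ∫_{-pi}^{pi} f(s) sin(3*s) ds = -b_{3}/2.
Integrating by parts (boundary term plus one more integral), an antiderivative of (2*s - 5) sin(3*s) is -2*s*cos(3*s)/3 + 2*sin(3*s)/9 + 5*cos(3*s)/3; evaluating from -pi to pi: ∫_{-pi}^{pi} (2*s - 5) sin(3*s) ds = (-5/3 + 2*pi/3) - (-2*pi/3 - 5/3) = 4*pi/3.
Hence Im(c_{3}) = (-1/(2*pi))·(4*pi/3) = -2/3.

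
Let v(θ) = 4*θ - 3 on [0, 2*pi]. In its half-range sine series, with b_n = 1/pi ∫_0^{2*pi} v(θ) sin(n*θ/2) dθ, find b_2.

b_2 = 1/pi ∫_0^{2*pi} (4*θ - 3) sin(θ) dθ.
Integrating by parts (boundary term plus one more integral), an antiderivative of (4*θ - 3) sin(θ) is -4*θ*cos(θ) + 4*sin(θ) + 3*cos(θ); evaluating from 0 to 2*pi: ∫_{0}^{2*pi} (4*θ - 3) sin(θ) dθ = (3 - 8*pi) - (3) = -8*pi.
Hence b_2 = (1/pi)·(-8*pi) = -8.

-8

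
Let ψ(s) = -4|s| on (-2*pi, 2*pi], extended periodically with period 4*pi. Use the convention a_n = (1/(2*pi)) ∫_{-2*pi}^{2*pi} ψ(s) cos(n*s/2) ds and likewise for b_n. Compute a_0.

-8*pi

a_0 = (1/(2*pi)) ∫_{-2*pi}^{2*pi} ψ(s) ds = (1/(2*pi)) · (-16*pi**2) = -8*pi.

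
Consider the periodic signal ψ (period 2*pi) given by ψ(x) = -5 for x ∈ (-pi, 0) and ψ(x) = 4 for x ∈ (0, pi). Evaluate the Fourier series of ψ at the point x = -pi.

-1/2

At x = -pi the one-sided limits are ψ(-pi^-) = 4 and ψ(-pi^+) = -5.
By Dirichlet's theorem the series converges to their average, [(4) + (-5)]/2 = -1/2.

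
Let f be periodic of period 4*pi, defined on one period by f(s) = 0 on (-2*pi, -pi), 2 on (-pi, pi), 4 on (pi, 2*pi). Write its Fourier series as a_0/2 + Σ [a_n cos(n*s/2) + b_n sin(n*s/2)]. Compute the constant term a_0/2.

2

a_0 = (1/(2*pi)) ∫_{-2*pi}^{2*pi} f(s) ds = (1/(2*pi)) · (8*pi) = 4.
So the constant term a_0/2 = 2.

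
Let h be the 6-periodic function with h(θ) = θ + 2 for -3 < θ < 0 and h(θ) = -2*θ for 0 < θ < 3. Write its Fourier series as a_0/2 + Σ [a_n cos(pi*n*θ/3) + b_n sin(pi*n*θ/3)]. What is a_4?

a_4 = 1/3 ∫_{-3}^{3} h(θ) cos(4*pi*θ/3) dθ.
Split the integral at the breakpoints.
Integrating by parts (boundary term plus one more integral), an antiderivative of (θ + 2) cos(4*pi*θ/3) is 3*θ*sin(4*pi*θ/3)/(4*pi) + 3*sin(4*pi*θ/3)/(2*pi) + 9*cos(4*pi*θ/3)/(16*pi**2); evaluating from -3 to 0: ∫_{-3}^{0} (θ + 2) cos(4*pi*θ/3) dθ = (9/(16*pi**2)) - (9/(16*pi**2)) = 0.
Integrating by parts (boundary term plus one more integral), an antiderivative of (-2*θ) cos(4*pi*θ/3) is -3*θ*sin(4*pi*θ/3)/(2*pi) - 9*cos(4*pi*θ/3)/(8*pi**2); evaluating from 0 to 3: ∫_{0}^{3} (-2*θ) cos(4*pi*θ/3) dθ = (-9/(8*pi**2)) - (-9/(8*pi**2)) = 0.
Summing the pieces and multiplying by (1/3) gives a_4 = 0.

0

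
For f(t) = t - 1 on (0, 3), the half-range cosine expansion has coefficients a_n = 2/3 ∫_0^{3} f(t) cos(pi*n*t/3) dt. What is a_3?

a_3 = 2/3 ∫_0^{3} (t - 1) cos(pi*t) dt.
Integrating by parts (boundary term plus one more integral), an antiderivative of (t - 1) cos(pi*t) is t*sin(pi*t)/pi - sin(pi*t)/pi + cos(pi*t)/pi**2; evaluating from 0 to 3: ∫_{0}^{3} (t - 1) cos(pi*t) dt = (-1/pi**2) - (pi**(-2)) = -2/pi**2.
Hence a_3 = (2/3)·(-2/pi**2) = -4/(3*pi**2).

-4/(3*pi**2)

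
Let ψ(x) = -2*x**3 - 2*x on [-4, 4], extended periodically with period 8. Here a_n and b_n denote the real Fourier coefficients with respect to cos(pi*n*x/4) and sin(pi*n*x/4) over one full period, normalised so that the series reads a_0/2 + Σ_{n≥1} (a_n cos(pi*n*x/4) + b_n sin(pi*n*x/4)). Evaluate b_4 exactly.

b_4 = 1/4 ∫_{-4}^{4} ψ(x) sin(pi*x) dx.
ψ is odd and sin(pi*x) is odd, so the integrand is even and b_4 = 1/2 ∫_0^{4} ψ(x) sin(pi*x) dx.
Integrating by parts three times (tabular method), an antiderivative of (-2*x**3 - 2*x) sin(pi*x) is 2*x**3*cos(pi*x)/pi - 6*x**2*sin(pi*x)/pi**2 - 12*x*cos(pi*x)/pi**3 + 2*x*cos(pi*x)/pi - 2*sin(pi*x)/pi**2 + 12*sin(pi*x)/pi**4; evaluating from 0 to 4: ∫_{0}^{4} (-2*x**3 - 2*x) sin(pi*x) dx = (-48/pi**3 + 136/pi) - (0) = -48/pi**3 + 136/pi.
Hence b_4 = (1/2)·(-48/pi**3 + 136/pi) = -24/pi**3 + 68/pi.

-24/pi**3 + 68/pi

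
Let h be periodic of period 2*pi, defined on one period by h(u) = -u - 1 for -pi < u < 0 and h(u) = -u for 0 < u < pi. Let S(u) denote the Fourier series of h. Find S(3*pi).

u = 3*pi differs from u = -pi by 2 full period(s), and the series is 2*pi-periodic.
At u = -pi the one-sided limits are h(-pi^-) = -pi and h(-pi^+) = -1 + pi.
By Dirichlet's theorem the series converges to their average, [(-pi) + (-1 + pi)]/2 = -1/2.

-1/2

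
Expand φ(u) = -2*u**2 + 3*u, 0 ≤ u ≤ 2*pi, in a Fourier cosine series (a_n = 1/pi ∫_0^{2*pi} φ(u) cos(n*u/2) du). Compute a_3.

a_3 = 1/pi ∫_0^{2*pi} (-2*u**2 + 3*u) cos(3*u/2) du.
Integrating by parts twice (tabular method), an antiderivative of (-2*u**2 + 3*u) cos(3*u/2) is -4*u**2*sin(3*u/2)/3 + 2*u*sin(3*u/2) - 16*u*cos(3*u/2)/9 + 32*sin(3*u/2)/27 + 4*cos(3*u/2)/3; evaluating from 0 to 2*pi: ∫_{0}^{2*pi} (-2*u**2 + 3*u) cos(3*u/2) du = (-4/3 + 32*pi/9) - (4/3) = -8/3 + 32*pi/9.
Hence a_3 = (1/pi)·(-8/3 + 32*pi/9) = 8*(-3 + 4*pi)/(9*pi).

8*(-3 + 4*pi)/(9*pi)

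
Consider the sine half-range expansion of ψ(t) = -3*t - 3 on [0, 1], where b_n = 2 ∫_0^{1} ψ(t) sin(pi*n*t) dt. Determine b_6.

1/pi

b_6 = 2 ∫_0^{1} (-3*t - 3) sin(6*pi*t) dt.
Integrating by parts (boundary term plus one more integral), an antiderivative of (-3*t - 3) sin(6*pi*t) is t*cos(6*pi*t)/(2*pi) - sin(6*pi*t)/(12*pi**2) + cos(6*pi*t)/(2*pi); evaluating from 0 to 1: ∫_{0}^{1} (-3*t - 3) sin(6*pi*t) dt = (1/pi) - (1/(2*pi)) = 1/(2*pi).
Hence b_6 = 2·(1/(2*pi)) = 1/pi.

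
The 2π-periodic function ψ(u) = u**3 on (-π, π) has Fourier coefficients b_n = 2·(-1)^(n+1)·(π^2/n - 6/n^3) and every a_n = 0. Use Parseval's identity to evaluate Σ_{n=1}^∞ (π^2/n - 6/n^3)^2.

pi**6/14

Parseval: Σ b_n^2 = (1/π) ∫_{-π}^{π} ψ(u)^2 du = 2*pi**6/7.
b_n^2 = 4·(π^2/n - 6/n^3)^2, so the sum equals (2*pi**6/7)/4 = pi**6/14.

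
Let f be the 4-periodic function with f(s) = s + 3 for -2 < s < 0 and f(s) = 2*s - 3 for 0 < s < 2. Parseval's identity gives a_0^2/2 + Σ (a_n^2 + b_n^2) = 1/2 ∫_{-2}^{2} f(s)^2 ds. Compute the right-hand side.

20/3

1/2 ∫_{-2}^{2} f(s)^2 ds = 1/2 · (40/3) = 20/3.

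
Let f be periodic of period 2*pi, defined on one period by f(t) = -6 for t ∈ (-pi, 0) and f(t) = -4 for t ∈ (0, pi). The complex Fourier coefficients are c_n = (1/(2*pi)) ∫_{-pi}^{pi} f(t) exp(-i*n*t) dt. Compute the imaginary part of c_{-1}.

2/pi

Since f is real-valued, Im(c_{-1}) = -(1/(2*pi)) ∫_{-pi}^{pi} f(t) sin(-t) dt = b_{1}/2.
Split the integral at the breakpoints.
Directly, an antiderivative of (-6) sin(-t) is -6*cos(t); evaluating from -pi to 0: ∫_{-pi}^{0} (-6) sin(-t) dt = (-6) - (6) = -12.
Directly, an antiderivative of (-4) sin(-t) is -4*cos(t); evaluating from 0 to pi: ∫_{0}^{pi} (-4) sin(-t) dt = (4) - (-4) = 8.
So ∫_{-pi}^{pi} f(t) sin(-t) dt = -4.
Hence Im(c_{-1}) = (-1/(2*pi))·(-4) = 2/pi.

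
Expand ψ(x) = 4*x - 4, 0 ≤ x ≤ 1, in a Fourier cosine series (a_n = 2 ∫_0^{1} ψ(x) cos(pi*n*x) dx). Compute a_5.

a_5 = 2 ∫_0^{1} (4*x - 4) cos(5*pi*x) dx.
Integrating by parts (boundary term plus one more integral), an antiderivative of (4*x - 4) cos(5*pi*x) is 4*x*sin(5*pi*x)/(5*pi) - 4*sin(5*pi*x)/(5*pi) + 4*cos(5*pi*x)/(25*pi**2); evaluating from 0 to 1: ∫_{0}^{1} (4*x - 4) cos(5*pi*x) dx = (-4/(25*pi**2)) - (4/(25*pi**2)) = -8/(25*pi**2).
Hence a_5 = 2·(-8/(25*pi**2)) = -16/(25*pi**2).

-16/(25*pi**2)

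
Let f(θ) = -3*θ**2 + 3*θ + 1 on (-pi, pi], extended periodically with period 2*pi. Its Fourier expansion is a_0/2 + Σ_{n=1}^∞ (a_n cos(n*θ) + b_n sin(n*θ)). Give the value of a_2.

-3

a_2 = 1/pi ∫_{-pi}^{pi} f(θ) cos(2*θ) dθ.
Integrating by parts twice (tabular method), an antiderivative of (-3*θ**2 + 3*θ + 1) cos(2*θ) is -3*θ**2*sin(2*θ)/2 + 3*θ*sin(2*θ)/2 - 3*θ*cos(2*θ)/2 + 5*sin(2*θ)/4 + 3*cos(2*θ)/4; evaluating from -pi to pi: ∫_{-pi}^{pi} (-3*θ**2 + 3*θ + 1) cos(2*θ) dθ = (3/4 - 3*pi/2) - (3/4 + 3*pi/2) = -3*pi.
Hence a_2 = (1/pi)·(-3*pi) = -3.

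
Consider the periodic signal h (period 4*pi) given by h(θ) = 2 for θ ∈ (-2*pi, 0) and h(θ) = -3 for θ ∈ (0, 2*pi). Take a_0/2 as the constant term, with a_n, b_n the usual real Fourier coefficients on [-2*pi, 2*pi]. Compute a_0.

a_0 = (1/(2*pi)) ∫_{-2*pi}^{2*pi} h(θ) dθ = (1/(2*pi)) · (-2*pi) = -1.

-1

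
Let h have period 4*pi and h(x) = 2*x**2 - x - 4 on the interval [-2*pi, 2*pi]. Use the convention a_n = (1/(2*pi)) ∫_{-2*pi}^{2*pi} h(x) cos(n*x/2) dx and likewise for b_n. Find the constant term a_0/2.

a_0 = (1/(2*pi)) ∫_{-2*pi}^{2*pi} h(x) dx = (1/(2*pi)) · (-16*pi + 32*pi**3/3) = -8 + 16*pi**2/3.
So the constant term a_0/2 = -4 + 8*pi**2/3.

-4 + 8*pi**2/3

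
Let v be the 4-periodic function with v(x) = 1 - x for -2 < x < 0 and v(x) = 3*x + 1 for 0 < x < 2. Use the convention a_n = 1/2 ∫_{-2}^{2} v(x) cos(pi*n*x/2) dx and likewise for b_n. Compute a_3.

a_3 = 1/2 ∫_{-2}^{2} v(x) cos(3*pi*x/2) dx.
Split the integral at the breakpoints.
Integrating by parts (boundary term plus one more integral), an antiderivative of (1 - x) cos(3*pi*x/2) is -2*x*sin(3*pi*x/2)/(3*pi) + 2*sin(3*pi*x/2)/(3*pi) - 4*cos(3*pi*x/2)/(9*pi**2); evaluating from -2 to 0: ∫_{-2}^{0} (1 - x) cos(3*pi*x/2) dx = (-4/(9*pi**2)) - (4/(9*pi**2)) = -8/(9*pi**2).
Integrating by parts (boundary term plus one more integral), an antiderivative of (3*x + 1) cos(3*pi*x/2) is 2*x*sin(3*pi*x/2)/pi + 2*sin(3*pi*x/2)/(3*pi) + 4*cos(3*pi*x/2)/(3*pi**2); evaluating from 0 to 2: ∫_{0}^{2} (3*x + 1) cos(3*pi*x/2) dx = (-4/(3*pi**2)) - (4/(3*pi**2)) = -8/(3*pi**2).
Summing the pieces and multiplying by (1/2) gives a_3 = -16/(9*pi**2).

-16/(9*pi**2)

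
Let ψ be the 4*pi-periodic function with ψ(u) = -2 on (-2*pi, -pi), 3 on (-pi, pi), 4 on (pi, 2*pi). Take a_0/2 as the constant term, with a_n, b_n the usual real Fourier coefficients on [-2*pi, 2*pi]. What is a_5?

4/(5*pi)

a_5 = (1/(2*pi)) ∫_{-2*pi}^{2*pi} ψ(u) cos(5*u/2) du.
Split the integral at the breakpoints.
Directly, an antiderivative of (-2) cos(5*u/2) is -4*sin(5*u/2)/5; evaluating from -2*pi to -pi: ∫_{-2*pi}^{-pi} (-2) cos(5*u/2) du = (4/5) - (0) = 4/5.
Directly, an antiderivative of (3) cos(5*u/2) is 6*sin(5*u/2)/5; evaluating from -pi to pi: ∫_{-pi}^{pi} (3) cos(5*u/2) du = (6/5) - (-6/5) = 12/5.
Directly, an antiderivative of (4) cos(5*u/2) is 8*sin(5*u/2)/5; evaluating from pi to 2*pi: ∫_{pi}^{2*pi} (4) cos(5*u/2) du = (0) - (8/5) = -8/5.
Summing the pieces and multiplying by (1/(2*pi)) gives a_5 = 4/(5*pi).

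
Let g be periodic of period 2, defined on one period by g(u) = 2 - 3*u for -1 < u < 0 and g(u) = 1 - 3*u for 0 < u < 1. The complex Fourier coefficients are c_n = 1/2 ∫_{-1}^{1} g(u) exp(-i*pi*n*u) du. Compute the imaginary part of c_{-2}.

3/(2*pi)

Since g is real-valued, Im(c_{-2}) = -1/2 ∫_{-1}^{1} g(u) sin(-2*pi*u) du = b_{2}/2.
Split the integral at the breakpoints.
Integrating by parts (boundary term plus one more integral), an antiderivative of (2 - 3*u) sin(-2*pi*u) is -3*u*cos(2*pi*u)/(2*pi) + 3*sin(2*pi*u)/(4*pi**2) + cos(2*pi*u)/pi; evaluating from -1 to 0: ∫_{-1}^{0} (2 - 3*u) sin(-2*pi*u) du = (1/pi) - (5/(2*pi)) = -3/(2*pi).
Integrating by parts (boundary term plus one more integral), an antiderivative of (1 - 3*u) sin(-2*pi*u) is -3*u*cos(2*pi*u)/(2*pi) + 3*sin(2*pi*u)/(4*pi**2) + cos(2*pi*u)/(2*pi); evaluating from 0 to 1: ∫_{0}^{1} (1 - 3*u) sin(-2*pi*u) du = (-1/pi) - (1/(2*pi)) = -3/(2*pi).
So ∫_{-1}^{1} g(u) sin(-2*pi*u) du = -3/pi.
Hence Im(c_{-2}) = (-1/2)·(-3/pi) = 3/(2*pi).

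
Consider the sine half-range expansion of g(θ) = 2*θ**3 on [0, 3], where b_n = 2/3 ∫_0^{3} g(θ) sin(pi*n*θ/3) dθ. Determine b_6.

b_6 = 2/3 ∫_0^{3} (2*θ**3) sin(2*pi*θ) dθ.
Integrating by parts three times (tabular method), an antiderivative of (2*θ**3) sin(2*pi*θ) is -θ**3*cos(2*pi*θ)/pi + 3*θ**2*sin(2*pi*θ)/(2*pi**2) + 3*θ*cos(2*pi*θ)/(2*pi**3) - 3*sin(2*pi*θ)/(4*pi**4); evaluating from 0 to 3: ∫_{0}^{3} (2*θ**3) sin(2*pi*θ) dθ = (-27/pi + 9/(2*pi**3)) - (0) = -27/pi + 9/(2*pi**3).
Hence b_6 = (2/3)·(-27/pi + 9/(2*pi**3)) = -18/pi + 3/pi**3.

-18/pi + 3/pi**3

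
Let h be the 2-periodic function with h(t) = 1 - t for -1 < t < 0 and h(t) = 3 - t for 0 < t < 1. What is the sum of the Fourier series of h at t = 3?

t = 3 differs from t = -1 by 2 full period(s), and the series is 2-periodic.
h is continuous at t = -1 with value 2, so the series converges to 2 there.

2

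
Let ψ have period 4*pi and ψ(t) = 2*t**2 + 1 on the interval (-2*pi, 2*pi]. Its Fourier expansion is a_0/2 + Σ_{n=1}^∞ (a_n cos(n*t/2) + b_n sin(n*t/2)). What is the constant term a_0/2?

a_0 = (1/(2*pi)) ∫_{-2*pi}^{2*pi} ψ(t) dt = (1/(2*pi)) · (4*pi + 32*pi**3/3) = 2 + 16*pi**2/3.
So the constant term a_0/2 = 1 + 8*pi**2/3.

1 + 8*pi**2/3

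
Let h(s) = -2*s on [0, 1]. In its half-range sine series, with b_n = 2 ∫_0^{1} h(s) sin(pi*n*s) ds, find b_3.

b_3 = 2 ∫_0^{1} (-2*s) sin(3*pi*s) ds.
Integrating by parts (boundary term plus one more integral), an antiderivative of (-2*s) sin(3*pi*s) is 2*s*cos(3*pi*s)/(3*pi) - 2*sin(3*pi*s)/(9*pi**2); evaluating from 0 to 1: ∫_{0}^{1} (-2*s) sin(3*pi*s) ds = (-2/(3*pi)) - (0) = -2/(3*pi).
Hence b_3 = 2·(-2/(3*pi)) = -4/(3*pi).

-4/(3*pi)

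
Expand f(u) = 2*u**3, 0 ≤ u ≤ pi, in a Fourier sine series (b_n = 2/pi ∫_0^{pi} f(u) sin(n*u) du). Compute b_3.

-8/9 + 4*pi**2/3

b_3 = 2/pi ∫_0^{pi} (2*u**3) sin(3*u) du.
Integrating by parts three times (tabular method), an antiderivative of (2*u**3) sin(3*u) is -2*u**3*cos(3*u)/3 + 2*u**2*sin(3*u)/3 + 4*u*cos(3*u)/9 - 4*sin(3*u)/27; evaluating from 0 to pi: ∫_{0}^{pi} (2*u**3) sin(3*u) du = (2*pi*(-2 + 3*pi**2)/9) - (0) = 2*pi*(-2 + 3*pi**2)/9.
Hence b_3 = (2/pi)·(2*pi*(-2 + 3*pi**2)/9) = -8/9 + 4*pi**2/3.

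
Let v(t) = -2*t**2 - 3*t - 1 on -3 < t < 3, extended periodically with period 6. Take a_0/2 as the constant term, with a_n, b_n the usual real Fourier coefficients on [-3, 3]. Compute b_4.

9/(2*pi)

b_4 = 1/3 ∫_{-3}^{3} v(t) sin(4*pi*t/3) dt.
Integrating by parts twice (tabular method), an antiderivative of (-2*t**2 - 3*t - 1) sin(4*pi*t/3) is 3*t**2*cos(4*pi*t/3)/(2*pi) - 9*t*sin(4*pi*t/3)/(4*pi**2) + 9*t*cos(4*pi*t/3)/(4*pi) - 27*sin(4*pi*t/3)/(16*pi**2) - 27*cos(4*pi*t/3)/(16*pi**3) + 3*cos(4*pi*t/3)/(4*pi); evaluating from -3 to 3: ∫_{-3}^{3} (-2*t**2 - 3*t - 1) sin(4*pi*t/3) dt = (-27/(16*pi**3) + 21/pi) - (3*(-9 + 40*pi**2)/(16*pi**3)) = 27/(2*pi).
Hence b_4 = (1/3)·(27/(2*pi)) = 9/(2*pi).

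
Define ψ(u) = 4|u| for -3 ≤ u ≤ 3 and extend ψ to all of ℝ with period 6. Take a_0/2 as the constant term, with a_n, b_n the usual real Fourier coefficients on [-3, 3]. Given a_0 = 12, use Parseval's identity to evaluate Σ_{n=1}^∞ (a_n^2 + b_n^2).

Parseval: a_0^2/2 + Σ_{n≥1} (a_n^2+b_n^2) = 1/3 ∫_{-3}^{3} ψ(u)^2 du = 96.
Subtract a_0^2/2 = 72: Σ (a_n^2+b_n^2) = 24.

24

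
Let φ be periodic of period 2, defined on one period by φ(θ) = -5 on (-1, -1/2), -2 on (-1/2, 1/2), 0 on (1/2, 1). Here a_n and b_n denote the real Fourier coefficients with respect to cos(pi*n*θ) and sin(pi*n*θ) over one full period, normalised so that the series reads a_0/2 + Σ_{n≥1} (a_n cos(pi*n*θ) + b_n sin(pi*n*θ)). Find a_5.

1/(5*pi)

a_5 = ∫_{-1}^{1} φ(θ) cos(5*pi*θ) dθ.
Split the integral at the breakpoints.
Directly, an antiderivative of (-5) cos(5*pi*θ) is -sin(5*pi*θ)/pi; evaluating from -1 to -1/2: ∫_{-1}^{-1/2} (-5) cos(5*pi*θ) dθ = (1/pi) - (0) = 1/pi.
Directly, an antiderivative of (-2) cos(5*pi*θ) is -2*sin(5*pi*θ)/(5*pi); evaluating from -1/2 to 1/2: ∫_{-1/2}^{1/2} (-2) cos(5*pi*θ) dθ = (-2/(5*pi)) - (2/(5*pi)) = -4/(5*pi).
∫_{1/2}^{1} (0) cos(5*pi*θ) dθ = 0.
Summing the pieces gives a_5 = 1/(5*pi).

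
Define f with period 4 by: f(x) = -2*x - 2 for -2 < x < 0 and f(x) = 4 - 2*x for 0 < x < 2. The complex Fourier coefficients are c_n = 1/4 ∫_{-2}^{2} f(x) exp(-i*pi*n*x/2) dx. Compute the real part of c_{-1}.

Since f is real-valued, Re(c_{-1}) = 1/4 ∫_{-2}^{2} f(x) cos(-pi*x/2) dx = a_{1}/2.
Split the integral at the breakpoints.
Integrating by parts (boundary term plus one more integral), an antiderivative of (-2*x - 2) cos(-pi*x/2) is -4*x*sin(pi*x/2)/pi - 4*sin(pi*x/2)/pi - 8*cos(pi*x/2)/pi**2; evaluating from -2 to 0: ∫_{-2}^{0} (-2*x - 2) cos(-pi*x/2) dx = (-8/pi**2) - (8/pi**2) = -16/pi**2.
Integrating by parts (boundary term plus one more integral), an antiderivative of (4 - 2*x) cos(-pi*x/2) is -4*x*sin(pi*x/2)/pi + 8*sin(pi*x/2)/pi - 8*cos(pi*x/2)/pi**2; evaluating from 0 to 2: ∫_{0}^{2} (4 - 2*x) cos(-pi*x/2) dx = (8/pi**2) - (-8/pi**2) = 16/pi**2.
So ∫_{-2}^{2} f(x) cos(-pi*x/2) dx = 0.
Hence Re(c_{-1}) = (1/4)·(0) = 0.

0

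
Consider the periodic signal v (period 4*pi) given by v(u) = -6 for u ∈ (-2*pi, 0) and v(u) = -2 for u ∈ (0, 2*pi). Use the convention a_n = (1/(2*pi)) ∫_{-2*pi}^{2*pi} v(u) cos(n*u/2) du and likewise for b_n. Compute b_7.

b_7 = (1/(2*pi)) ∫_{-2*pi}^{2*pi} v(u) sin(7*u/2) du.
Split the integral at the breakpoints.
Directly, an antiderivative of (-6) sin(7*u/2) is 12*cos(7*u/2)/7; evaluating from -2*pi to 0: ∫_{-2*pi}^{0} (-6) sin(7*u/2) du = (12/7) - (-12/7) = 24/7.
Directly, an antiderivative of (-2) sin(7*u/2) is 4*cos(7*u/2)/7; evaluating from 0 to 2*pi: ∫_{0}^{2*pi} (-2) sin(7*u/2) du = (-4/7) - (4/7) = -8/7.
Summing the pieces and multiplying by (1/(2*pi)) gives b_7 = 8/(7*pi).

8/(7*pi)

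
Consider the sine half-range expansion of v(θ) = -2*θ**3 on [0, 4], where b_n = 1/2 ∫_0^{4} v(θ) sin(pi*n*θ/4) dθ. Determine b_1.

-256/pi + 1536/pi**3

b_1 = 1/2 ∫_0^{4} (-2*θ**3) sin(pi*θ/4) dθ.
Integrating by parts three times (tabular method), an antiderivative of (-2*θ**3) sin(pi*θ/4) is 8*θ**3*cos(pi*θ/4)/pi - 96*θ**2*sin(pi*θ/4)/pi**2 - 768*θ*cos(pi*θ/4)/pi**3 + 3072*sin(pi*θ/4)/pi**4; evaluating from 0 to 4: ∫_{0}^{4} (-2*θ**3) sin(pi*θ/4) dθ = (-512/pi + 3072/pi**3) - (0) = -512/pi + 3072/pi**3.
Hence b_1 = (1/2)·(-512/pi + 3072/pi**3) = -256/pi + 1536/pi**3.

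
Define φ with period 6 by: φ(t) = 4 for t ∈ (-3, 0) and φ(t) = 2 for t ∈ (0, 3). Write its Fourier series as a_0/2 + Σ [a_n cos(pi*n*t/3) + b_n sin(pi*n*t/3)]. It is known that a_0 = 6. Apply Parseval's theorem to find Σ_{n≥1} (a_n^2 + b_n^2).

Parseval: a_0^2/2 + Σ_{n≥1} (a_n^2+b_n^2) = 1/3 ∫_{-3}^{3} φ(t)^2 dt = 20.
Subtract a_0^2/2 = 18: Σ (a_n^2+b_n^2) = 2.

2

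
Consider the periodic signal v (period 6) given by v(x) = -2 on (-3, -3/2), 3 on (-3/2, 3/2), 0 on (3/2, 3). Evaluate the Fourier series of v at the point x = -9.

-1

x = -9 differs from x = -3 by -1 full period(s), and the series is 6-periodic.
At x = -3 the one-sided limits are v(-3^-) = 0 and v(-3^+) = -2.
By Dirichlet's theorem the series converges to their average, [(0) + (-2)]/2 = -1.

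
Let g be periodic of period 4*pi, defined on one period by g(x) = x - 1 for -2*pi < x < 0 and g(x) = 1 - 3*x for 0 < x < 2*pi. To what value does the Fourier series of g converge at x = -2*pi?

x = -2*pi differs from x = 2*pi by -1 full period(s), and the series is 4*pi-periodic.
At x = 2*pi the one-sided limits are g(2*pi^-) = 1 - 6*pi and g(2*pi^+) = -2*pi - 1.
By Dirichlet's theorem the series converges to their average, [(1 - 6*pi) + (-2*pi - 1)]/2 = -4*pi.

-4*pi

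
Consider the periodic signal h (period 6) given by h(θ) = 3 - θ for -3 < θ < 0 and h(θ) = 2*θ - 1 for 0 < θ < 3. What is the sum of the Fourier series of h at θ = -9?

11/2

θ = -9 differs from θ = -3 by -1 full period(s), and the series is 6-periodic.
At θ = -3 the one-sided limits are h(-3^-) = 5 and h(-3^+) = 6.
By Dirichlet's theorem the series converges to their average, [(5) + (6)]/2 = 11/2.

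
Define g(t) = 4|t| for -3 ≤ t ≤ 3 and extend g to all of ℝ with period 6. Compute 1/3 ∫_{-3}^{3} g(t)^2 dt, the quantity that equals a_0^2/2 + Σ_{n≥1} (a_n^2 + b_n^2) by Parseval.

1/3 ∫_{-3}^{3} g(t)^2 dt = 1/3 · (288) = 96.

96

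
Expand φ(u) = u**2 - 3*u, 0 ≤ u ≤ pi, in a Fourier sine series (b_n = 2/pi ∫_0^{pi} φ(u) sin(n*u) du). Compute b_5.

2*(-75*pi - 4 + 25*pi**2)/(125*pi)

b_5 = 2/pi ∫_0^{pi} (u**2 - 3*u) sin(5*u) du.
Integrating by parts twice (tabular method), an antiderivative of (u**2 - 3*u) sin(5*u) is -u**2*cos(5*u)/5 + 2*u*sin(5*u)/25 + 3*u*cos(5*u)/5 - 3*sin(5*u)/25 + 2*cos(5*u)/125; evaluating from 0 to pi: ∫_{0}^{pi} (u**2 - 3*u) sin(5*u) du = (-3*pi/5 - 2/125 + pi**2/5) - (2/125) = -3*pi/5 - 4/125 + pi**2/5.
Hence b_5 = (2/pi)·(-3*pi/5 - 4/125 + pi**2/5) = 2*(-75*pi - 4 + 25*pi**2)/(125*pi).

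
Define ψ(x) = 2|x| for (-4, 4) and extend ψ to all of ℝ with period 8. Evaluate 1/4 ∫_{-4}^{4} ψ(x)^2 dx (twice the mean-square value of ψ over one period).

1/4 ∫_{-4}^{4} ψ(x)^2 dx = 1/4 · (512/3) = 128/3.

128/3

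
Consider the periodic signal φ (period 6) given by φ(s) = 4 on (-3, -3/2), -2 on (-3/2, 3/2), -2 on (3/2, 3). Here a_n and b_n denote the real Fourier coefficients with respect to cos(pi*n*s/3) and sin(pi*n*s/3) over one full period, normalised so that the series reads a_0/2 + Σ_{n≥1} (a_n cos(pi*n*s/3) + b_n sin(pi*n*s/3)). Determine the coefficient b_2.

6/pi

b_2 = 1/3 ∫_{-3}^{3} φ(s) sin(2*pi*s/3) ds.
Split the integral at the breakpoints.
Directly, an antiderivative of (4) sin(2*pi*s/3) is -6*cos(2*pi*s/3)/pi; evaluating from -3 to -3/2: ∫_{-3}^{-3/2} (4) sin(2*pi*s/3) ds = (6/pi) - (-6/pi) = 12/pi.
Directly, an antiderivative of (-2) sin(2*pi*s/3) is 3*cos(2*pi*s/3)/pi; evaluating from -3/2 to 3/2: ∫_{-3/2}^{3/2} (-2) sin(2*pi*s/3) ds = (-3/pi) - (-3/pi) = 0.
Directly, an antiderivative of (-2) sin(2*pi*s/3) is 3*cos(2*pi*s/3)/pi; evaluating from 3/2 to 3: ∫_{3/2}^{3} (-2) sin(2*pi*s/3) ds = (3/pi) - (-3/pi) = 6/pi.
Summing the pieces and multiplying by (1/3) gives b_2 = 6/pi.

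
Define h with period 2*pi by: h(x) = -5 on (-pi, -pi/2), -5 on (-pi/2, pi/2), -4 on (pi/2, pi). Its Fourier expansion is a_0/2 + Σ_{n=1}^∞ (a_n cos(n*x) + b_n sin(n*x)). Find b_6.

b_6 = 1/pi ∫_{-pi}^{pi} h(x) sin(6*x) dx.
Split the integral at the breakpoints.
Directly, an antiderivative of (-5) sin(6*x) is 5*cos(6*x)/6; evaluating from -pi to -pi/2: ∫_{-pi}^{-pi/2} (-5) sin(6*x) dx = (-5/6) - (5/6) = -5/3.
Directly, an antiderivative of (-5) sin(6*x) is 5*cos(6*x)/6; evaluating from -pi/2 to pi/2: ∫_{-pi/2}^{pi/2} (-5) sin(6*x) dx = (-5/6) - (-5/6) = 0.
Directly, an antiderivative of (-4) sin(6*x) is 2*cos(6*x)/3; evaluating from pi/2 to pi: ∫_{pi/2}^{pi} (-4) sin(6*x) dx = (2/3) - (-2/3) = 4/3.
Summing the pieces and multiplying by (1/pi) gives b_6 = -1/(3*pi).

-1/(3*pi)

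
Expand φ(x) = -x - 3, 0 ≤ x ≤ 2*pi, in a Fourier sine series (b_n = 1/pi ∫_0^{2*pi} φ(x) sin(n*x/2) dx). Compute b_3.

b_3 = 1/pi ∫_0^{2*pi} (-x - 3) sin(3*x/2) dx.
Integrating by parts (boundary term plus one more integral), an antiderivative of (-x - 3) sin(3*x/2) is 2*x*cos(3*x/2)/3 - 4*sin(3*x/2)/9 + 2*cos(3*x/2); evaluating from 0 to 2*pi: ∫_{0}^{2*pi} (-x - 3) sin(3*x/2) dx = (-4*pi/3 - 2) - (2) = -4*pi/3 - 4.
Hence b_3 = (1/pi)·(-4*pi/3 - 4) = -4/3 - 4/pi.

-4/3 - 4/pi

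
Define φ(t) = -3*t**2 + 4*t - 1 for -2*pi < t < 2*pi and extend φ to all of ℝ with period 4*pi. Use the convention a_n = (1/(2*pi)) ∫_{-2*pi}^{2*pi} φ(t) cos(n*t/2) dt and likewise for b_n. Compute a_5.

48/25

a_5 = (1/(2*pi)) ∫_{-2*pi}^{2*pi} φ(t) cos(5*t/2) dt.
Integrating by parts twice (tabular method), an antiderivative of (-3*t**2 + 4*t - 1) cos(5*t/2) is -6*t**2*sin(5*t/2)/5 + 8*t*sin(5*t/2)/5 - 24*t*cos(5*t/2)/25 - 2*sin(5*t/2)/125 + 16*cos(5*t/2)/25; evaluating from -2*pi to 2*pi: ∫_{-2*pi}^{2*pi} (-3*t**2 + 4*t - 1) cos(5*t/2) dt = (-16/25 + 48*pi/25) - (-48*pi/25 - 16/25) = 96*pi/25.
Hence a_5 = (1/(2*pi))·(96*pi/25) = 48/25.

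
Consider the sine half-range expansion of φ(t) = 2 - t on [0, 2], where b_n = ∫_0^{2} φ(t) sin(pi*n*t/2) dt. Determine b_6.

b_6 = ∫_0^{2} (2 - t) sin(3*pi*t) dt.
Integrating by parts (boundary term plus one more integral), an antiderivative of (2 - t) sin(3*pi*t) is t*cos(3*pi*t)/(3*pi) - sin(3*pi*t)/(9*pi**2) - 2*cos(3*pi*t)/(3*pi); evaluating from 0 to 2: ∫_{0}^{2} (2 - t) sin(3*pi*t) dt = (0) - (-2/(3*pi)) = 2/(3*pi).
Hence b_6 = 2/(3*pi).

2/(3*pi)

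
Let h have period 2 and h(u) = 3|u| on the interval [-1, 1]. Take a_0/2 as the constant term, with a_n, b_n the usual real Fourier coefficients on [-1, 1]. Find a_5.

-12/(25*pi**2)

a_5 = ∫_{-1}^{1} h(u) cos(5*pi*u) du.
h is even and cos(5*pi*u) is even, so the integrand is even and a_5 = 2 ∫_0^{1} h(u) cos(5*pi*u) du.
Integrating by parts (boundary term plus one more integral), an antiderivative of (3*u) cos(5*pi*u) is 3*u*sin(5*pi*u)/(5*pi) + 3*cos(5*pi*u)/(25*pi**2); evaluating from 0 to 1: ∫_{0}^{1} (3*u) cos(5*pi*u) du = (-3/(25*pi**2)) - (3/(25*pi**2)) = -6/(25*pi**2).
Hence a_5 = 2·(-6/(25*pi**2)) = -12/(25*pi**2).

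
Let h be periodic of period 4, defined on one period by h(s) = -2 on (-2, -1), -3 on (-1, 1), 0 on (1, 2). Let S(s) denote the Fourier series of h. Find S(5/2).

s = 5/2 differs from s = -3/2 by 1 full period(s), and the series is 4-periodic.
h is continuous at s = -3/2 with value -2, so the series converges to -2 there.

-2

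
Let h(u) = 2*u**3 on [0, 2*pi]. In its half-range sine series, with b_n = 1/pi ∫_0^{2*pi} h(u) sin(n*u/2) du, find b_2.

b_2 = 1/pi ∫_0^{2*pi} (2*u**3) sin(u) du.
Integrating by parts three times (tabular method), an antiderivative of (2*u**3) sin(u) is -2*u**3*cos(u) + 6*u**2*sin(u) + 12*u*cos(u) - 12*sin(u); evaluating from 0 to 2*pi: ∫_{0}^{2*pi} (2*u**3) sin(u) du = (-16*pi**3 + 24*pi) - (0) = -16*pi**3 + 24*pi.
Hence b_2 = (1/pi)·(-16*pi**3 + 24*pi) = 24 - 16*pi**2.

24 - 16*pi**2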